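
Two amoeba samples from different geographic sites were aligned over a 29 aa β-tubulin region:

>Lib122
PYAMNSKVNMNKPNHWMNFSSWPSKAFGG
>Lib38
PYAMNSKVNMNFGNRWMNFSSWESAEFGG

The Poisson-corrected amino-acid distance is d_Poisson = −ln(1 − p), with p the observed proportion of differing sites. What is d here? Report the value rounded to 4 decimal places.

The sequences differ at positions 12 (K/F), 13 (P/G), 15 (H/R), 23 (P/E), 25 (K/A), 26 (A/E).
p = 6/29 = 0.206897.
d = −ln(1 − 0.206897) = −ln(0.793103) = 0.2318.

0.2318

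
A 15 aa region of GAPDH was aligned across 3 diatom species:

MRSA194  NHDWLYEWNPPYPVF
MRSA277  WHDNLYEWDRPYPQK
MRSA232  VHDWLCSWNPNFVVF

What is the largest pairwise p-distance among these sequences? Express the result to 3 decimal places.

Pairwise Hamming distances:
  MRSA194 vs MRSA277: 6
  MRSA194 vs MRSA232: 6
  MRSA277 vs MRSA232: 11
The largest is 11 mismatches, between MRSA277 and MRSA232; p = 11/15 = 0.733.

0.733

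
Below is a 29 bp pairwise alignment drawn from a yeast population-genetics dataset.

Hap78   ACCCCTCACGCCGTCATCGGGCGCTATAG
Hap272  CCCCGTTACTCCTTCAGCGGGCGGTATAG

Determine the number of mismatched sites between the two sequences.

Mismatches occur at site 1 (A↔C), site 5 (C↔G), site 7 (C↔T), site 10 (G↔T), site 13 (G↔T), site 17 (T↔G), site 24 (C↔G).
That gives 7 mismatches out of 29 aligned sites, so the Hamming distance is 7.

7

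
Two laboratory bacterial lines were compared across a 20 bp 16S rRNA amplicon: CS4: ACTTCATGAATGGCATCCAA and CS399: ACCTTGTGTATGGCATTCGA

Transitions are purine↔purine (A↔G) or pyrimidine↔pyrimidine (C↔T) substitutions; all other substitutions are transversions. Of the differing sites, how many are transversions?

1

The sequences differ at positions 3 (T/C, transition), 5 (C/T, transition), 6 (A/G, transition), 9 (A/T, transversion), 17 (C/T, transition), 19 (A/G, transition).
Of the 6 differences, 5 transitions and 1 transversion, so the answer is 1.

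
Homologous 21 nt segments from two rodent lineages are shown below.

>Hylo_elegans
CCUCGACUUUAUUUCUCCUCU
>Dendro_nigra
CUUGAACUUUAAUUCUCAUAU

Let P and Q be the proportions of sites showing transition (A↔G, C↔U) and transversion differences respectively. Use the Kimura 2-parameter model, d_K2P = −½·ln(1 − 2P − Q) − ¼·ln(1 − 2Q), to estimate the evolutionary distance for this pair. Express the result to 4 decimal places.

0.3597

Mismatches occur at site 2 (C→U, transition), site 4 (C→G, transversion), site 5 (G→A, transition), site 12 (U→A, transversion), site 18 (C→A, transversion), site 20 (C→A, transversion).
Of the 6 differences, 2 transitions and 4 transversions over 21 sites: P = 2/21 = 0.095238, Q = 4/21 = 0.190476.
d = −0.5·ln(0.619048) − 0.25·ln(0.619048) = −0.5·(-0.479572) − 0.25·(-0.479572) = 0.3597.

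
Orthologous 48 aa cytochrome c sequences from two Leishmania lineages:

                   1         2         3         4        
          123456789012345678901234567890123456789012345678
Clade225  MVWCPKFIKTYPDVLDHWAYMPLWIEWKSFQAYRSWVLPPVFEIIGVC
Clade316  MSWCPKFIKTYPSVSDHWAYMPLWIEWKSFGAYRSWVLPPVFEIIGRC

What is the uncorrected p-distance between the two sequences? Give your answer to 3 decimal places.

Differing sites — 2:V/S; 13:D/S; 15:L/S; 31:Q/G; 47:V/R.
There are 5 differences over 48 sites, so p = 5/48 = 0.104.

0.104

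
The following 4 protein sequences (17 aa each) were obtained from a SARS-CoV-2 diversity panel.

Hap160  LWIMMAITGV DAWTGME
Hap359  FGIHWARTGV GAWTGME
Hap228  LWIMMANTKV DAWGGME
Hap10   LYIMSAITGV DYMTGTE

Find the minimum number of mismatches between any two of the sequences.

3

Pairwise Hamming distances:
  Hap160 vs Hap359: 6
  Hap160 vs Hap228: 3
  Hap160 vs Hap10: 5
  Hap359 vs Hap228: 8
  Hap359 vs Hap10: 9
  Hap228 vs Hap10: 8
The smallest is 3, between Hap160 and Hap228.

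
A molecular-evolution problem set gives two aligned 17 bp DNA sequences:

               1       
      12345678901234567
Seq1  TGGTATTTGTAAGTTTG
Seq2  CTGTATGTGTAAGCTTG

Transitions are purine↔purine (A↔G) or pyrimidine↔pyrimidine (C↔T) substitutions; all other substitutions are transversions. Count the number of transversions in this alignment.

The sequences differ at positions 1 (T/C, transition), 2 (G/T, transversion), 7 (T/G, transversion), 14 (T/C, transition).
Of the 4 differences, 2 transitions and 2 transversions, so the answer is 2.

2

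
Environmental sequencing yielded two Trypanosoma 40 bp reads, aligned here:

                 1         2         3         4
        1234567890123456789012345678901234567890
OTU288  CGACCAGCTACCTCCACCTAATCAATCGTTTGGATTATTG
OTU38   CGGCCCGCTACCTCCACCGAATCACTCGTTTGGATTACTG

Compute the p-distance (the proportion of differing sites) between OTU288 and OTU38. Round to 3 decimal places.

The sequences differ at positions 3 (A/G), 6 (A/C), 19 (T/G), 25 (A/C), 38 (T/C).
There are 5 differences over 40 sites, so p = 5/40 = 0.125.

0.125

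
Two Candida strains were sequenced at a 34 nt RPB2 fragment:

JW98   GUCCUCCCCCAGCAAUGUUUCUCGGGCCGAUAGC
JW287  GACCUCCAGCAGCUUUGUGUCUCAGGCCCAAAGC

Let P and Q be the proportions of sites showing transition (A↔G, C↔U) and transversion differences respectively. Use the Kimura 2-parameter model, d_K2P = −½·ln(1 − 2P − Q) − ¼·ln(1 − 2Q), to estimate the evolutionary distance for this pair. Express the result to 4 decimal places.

0.3332

Differing sites — 2:U/A (Tv); 8:C/A (Tv); 9:C/G (Tv); 14:A/U (Tv); 15:A/U (Tv); 19:U/G (Tv); 24:G/A (Ti); 29:G/C (Tv); 31:U/A (Tv).
Of the 9 differences, 1 transition and 8 transversions over 34 sites: P = 1/34 = 0.029412, Q = 8/34 = 0.235294.
d = −0.5·ln(0.705882) − 0.25·ln(0.529412) = −0.5·(-0.348307) − 0.25·(-0.635988) = 0.3332.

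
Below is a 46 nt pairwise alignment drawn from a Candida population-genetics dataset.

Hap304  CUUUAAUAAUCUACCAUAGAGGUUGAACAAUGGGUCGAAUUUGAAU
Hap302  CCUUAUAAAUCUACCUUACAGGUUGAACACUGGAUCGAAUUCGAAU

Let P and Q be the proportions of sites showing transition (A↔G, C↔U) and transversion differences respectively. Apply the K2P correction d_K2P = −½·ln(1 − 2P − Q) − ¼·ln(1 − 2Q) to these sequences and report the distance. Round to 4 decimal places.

The sequences differ at positions 2 (U/C, transition), 6 (A/U, transversion), 7 (U/A, transversion), 16 (A/U, transversion), 19 (G/C, transversion), 30 (A/C, transversion), 34 (G/A, transition), 42 (U/C, transition).
Of the 8 differences, 3 transitions and 5 transversions over 46 sites: P = 3/46 = 0.065217, Q = 5/46 = 0.108696.
d = −0.5·ln(0.760870) − 0.25·ln(0.782608) = −0.5·(-0.273293) − 0.25·(-0.245123) = 0.1979.

0.1979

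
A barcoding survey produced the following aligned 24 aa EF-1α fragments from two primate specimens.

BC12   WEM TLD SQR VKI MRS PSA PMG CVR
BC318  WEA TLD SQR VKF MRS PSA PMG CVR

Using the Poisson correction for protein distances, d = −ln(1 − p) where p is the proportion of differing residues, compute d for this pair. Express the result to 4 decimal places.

0.0870

Mismatches occur at site 3 (M/A), site 12 (I/F).
p = 2/24 = 0.083333.
d = −ln(1 − 0.083333) = −ln(0.916667) = 0.0870.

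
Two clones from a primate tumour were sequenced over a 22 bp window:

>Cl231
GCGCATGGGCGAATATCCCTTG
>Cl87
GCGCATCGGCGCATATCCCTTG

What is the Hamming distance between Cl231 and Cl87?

The sequences differ at positions 7 (G/C), 12 (A/C).
That gives 2 mismatches out of 22 aligned sites, so the Hamming distance is 2.

2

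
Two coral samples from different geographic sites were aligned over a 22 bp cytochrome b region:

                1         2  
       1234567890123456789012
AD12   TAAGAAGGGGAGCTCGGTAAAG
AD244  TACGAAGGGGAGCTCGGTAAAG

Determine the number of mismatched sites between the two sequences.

1

Differing sites — 3:A/C.
That gives 1 mismatch out of 22 aligned sites, so the Hamming distance is 1.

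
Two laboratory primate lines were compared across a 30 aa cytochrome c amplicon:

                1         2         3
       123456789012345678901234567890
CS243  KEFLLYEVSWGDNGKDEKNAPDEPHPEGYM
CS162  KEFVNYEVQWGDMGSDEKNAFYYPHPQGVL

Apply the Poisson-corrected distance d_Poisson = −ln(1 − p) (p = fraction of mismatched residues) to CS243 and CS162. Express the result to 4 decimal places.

0.4568

Differing sites — 4:L/V; 5:L/N; 9:S/Q; 13:N/M; 15:K/S; 21:P/F; 22:D/Y; 23:E/Y; 27:E/Q; 29:Y/V; 30:M/L.
p = 11/30 = 0.366667.
d = −ln(1 − 0.366667) = −ln(0.633333) = 0.4568.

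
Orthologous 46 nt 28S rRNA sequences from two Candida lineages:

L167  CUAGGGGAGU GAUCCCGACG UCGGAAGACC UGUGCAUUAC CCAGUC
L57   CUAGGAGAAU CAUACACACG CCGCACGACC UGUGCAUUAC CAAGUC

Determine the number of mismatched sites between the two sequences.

Mismatches occur at site 6 (G↔A), site 9 (G↔A), site 11 (G↔C), site 14 (C↔A), site 16 (C↔A), site 17 (G↔C), site 21 (U↔C), site 24 (G↔C), site 26 (A↔C), site 42 (C↔A).
That gives 10 mismatches out of 46 aligned sites, so the Hamming distance is 10.

10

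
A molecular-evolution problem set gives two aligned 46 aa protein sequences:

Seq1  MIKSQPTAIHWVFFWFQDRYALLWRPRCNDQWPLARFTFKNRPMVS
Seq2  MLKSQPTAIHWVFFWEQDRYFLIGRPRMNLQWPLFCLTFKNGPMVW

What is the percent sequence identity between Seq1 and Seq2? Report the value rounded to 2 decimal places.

Differing sites — 2:I/L; 16:F/E; 21:A/F; 23:L/I; 24:W/G; 28:C/M; 30:D/L; 35:A/F; 36:R/C; 37:F/L; 42:R/G; 46:S/W.
34 of the 46 sites match, so the percent identity is 34/46 × 100 = 73.91%.

73.91%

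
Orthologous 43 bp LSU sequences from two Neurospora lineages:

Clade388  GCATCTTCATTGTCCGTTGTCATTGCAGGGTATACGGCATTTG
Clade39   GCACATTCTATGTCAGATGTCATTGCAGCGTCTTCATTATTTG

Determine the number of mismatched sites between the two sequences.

The sequences differ at positions 4 (T/C), 5 (C/A), 9 (A/T), 10 (T/A), 15 (C/A), 17 (T/A), 29 (G/C), 32 (A/C), 34 (A/T), 36 (G/A), 37 (G/T), 38 (C/T).
That gives 12 mismatches out of 43 aligned sites, so the Hamming distance is 12.

12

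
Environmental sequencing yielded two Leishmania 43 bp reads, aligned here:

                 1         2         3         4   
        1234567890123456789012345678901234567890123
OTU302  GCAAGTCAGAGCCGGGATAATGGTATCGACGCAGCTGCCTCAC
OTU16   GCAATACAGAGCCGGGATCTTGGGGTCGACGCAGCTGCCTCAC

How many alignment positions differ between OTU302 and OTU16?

Differing sites — 5:G/T; 6:T/A; 19:A/C; 20:A/T; 24:T/G; 25:A/G.
That gives 6 mismatches out of 43 aligned sites, so the Hamming distance is 6.

6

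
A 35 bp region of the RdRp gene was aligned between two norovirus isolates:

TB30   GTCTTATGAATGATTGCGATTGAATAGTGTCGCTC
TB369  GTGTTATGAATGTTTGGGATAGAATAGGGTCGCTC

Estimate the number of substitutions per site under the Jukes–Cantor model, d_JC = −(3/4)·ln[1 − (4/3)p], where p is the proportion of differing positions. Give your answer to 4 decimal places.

Mismatches occur at site 3 (C↔G), site 13 (A↔T), site 17 (C↔G), site 21 (T↔A), site 28 (T↔G).
p = 5/35 = 0.142857.
d = −0.75 · ln(1 − (4/3)·0.142857) = −0.75 · ln(0.809524) = −0.75 · (-0.211309) = 0.1585.

0.1585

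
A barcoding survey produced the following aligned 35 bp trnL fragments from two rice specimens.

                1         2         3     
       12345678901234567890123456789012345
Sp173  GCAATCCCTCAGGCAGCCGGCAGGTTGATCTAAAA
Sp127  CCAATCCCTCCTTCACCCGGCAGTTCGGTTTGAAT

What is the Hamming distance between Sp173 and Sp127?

11

The sequences differ at positions 1 (G/C), 11 (A/C), 12 (G/T), 13 (G/T), 16 (G/C), 24 (G/T), 26 (T/C), 28 (A/G), 30 (C/T), 32 (A/G), 35 (A/T).
That gives 11 mismatches out of 35 aligned sites, so the Hamming distance is 11.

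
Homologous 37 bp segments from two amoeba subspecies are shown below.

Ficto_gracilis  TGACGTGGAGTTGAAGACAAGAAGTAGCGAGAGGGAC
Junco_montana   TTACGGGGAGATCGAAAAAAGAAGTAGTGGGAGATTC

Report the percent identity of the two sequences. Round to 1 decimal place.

The sequences differ at positions 2 (G/T), 6 (T/G), 11 (T/A), 13 (G/C), 14 (A/G), 16 (G/A), 18 (C/A), 28 (C/T), 30 (A/G), 34 (G/A), 35 (G/T), 36 (A/T).
25 of the 37 sites match, so the percent identity is 25/37 × 100 = 67.6%.

67.6%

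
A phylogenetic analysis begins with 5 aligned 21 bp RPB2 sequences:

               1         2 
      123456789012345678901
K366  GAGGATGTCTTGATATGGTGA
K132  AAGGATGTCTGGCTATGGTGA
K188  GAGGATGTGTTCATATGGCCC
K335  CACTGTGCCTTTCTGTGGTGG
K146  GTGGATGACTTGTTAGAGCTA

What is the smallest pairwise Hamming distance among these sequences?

3

Pairwise Hamming distances:
  K366 vs K132: 3
  K366 vs K188: 5
  K366 vs K335: 9
  K366 vs K146: 7
  K132 vs K188: 8
  K132 vs K335: 9
  K132 vs K146: 9
  K188 vs K335: 12
  K188 vs K146: 9
  K335 vs K146: 14
The smallest is 3, between K366 and K132.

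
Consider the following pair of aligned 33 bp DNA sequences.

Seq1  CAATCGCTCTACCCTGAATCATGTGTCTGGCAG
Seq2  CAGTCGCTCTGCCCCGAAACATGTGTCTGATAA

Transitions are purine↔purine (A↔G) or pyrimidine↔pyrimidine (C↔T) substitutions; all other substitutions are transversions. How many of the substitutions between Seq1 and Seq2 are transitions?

6

Differing sites — 3:A/G (Ti); 11:A/G (Ti); 15:T/C (Ti); 19:T/A (Tv); 30:G/A (Ti); 31:C/T (Ti); 33:G/A (Ti).
Of the 7 differences, 6 transitions and 1 transversion, so the answer is 6.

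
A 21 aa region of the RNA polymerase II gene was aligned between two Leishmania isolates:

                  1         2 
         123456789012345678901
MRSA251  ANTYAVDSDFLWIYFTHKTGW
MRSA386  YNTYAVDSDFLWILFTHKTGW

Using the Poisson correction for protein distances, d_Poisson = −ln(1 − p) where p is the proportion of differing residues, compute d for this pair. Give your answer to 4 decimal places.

Mismatches occur at site 1 (A/Y), site 14 (Y/L).
p = 2/21 = 0.095238.
d = −ln(1 − 0.095238) = −ln(0.904762) = 0.1001.

0.1001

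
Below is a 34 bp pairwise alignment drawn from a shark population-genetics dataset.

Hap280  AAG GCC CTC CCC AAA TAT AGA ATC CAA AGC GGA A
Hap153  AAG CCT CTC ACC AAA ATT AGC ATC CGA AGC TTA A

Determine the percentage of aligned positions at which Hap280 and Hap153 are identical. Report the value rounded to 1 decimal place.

Differing sites — 4:G/C; 6:C/T; 10:C/A; 16:T/A; 17:A/T; 21:A/C; 26:A/G; 31:G/T; 32:G/T.
25 of the 34 sites match, so the percent identity is 25/34 × 100 = 73.5%.

73.5%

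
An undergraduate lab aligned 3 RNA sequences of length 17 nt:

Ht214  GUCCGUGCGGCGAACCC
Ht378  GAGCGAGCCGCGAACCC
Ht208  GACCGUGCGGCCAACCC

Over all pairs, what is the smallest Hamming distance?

Pairwise Hamming distances:
  Ht214 vs Ht378: 4
  Ht214 vs Ht208: 2
  Ht378 vs Ht208: 4
The smallest is 2, between Ht214 and Ht208.

2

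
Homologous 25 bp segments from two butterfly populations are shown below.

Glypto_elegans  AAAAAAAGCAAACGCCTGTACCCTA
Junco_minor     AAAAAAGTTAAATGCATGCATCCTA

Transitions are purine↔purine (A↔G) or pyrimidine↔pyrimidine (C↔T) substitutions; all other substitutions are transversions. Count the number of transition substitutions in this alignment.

The sequences differ at positions 7 (A/G, transition), 8 (G/T, transversion), 9 (C/T, transition), 13 (C/T, transition), 16 (C/A, transversion), 19 (T/C, transition), 21 (C/T, transition).
Of the 7 differences, 5 transitions and 2 transversions, so the answer is 5.

5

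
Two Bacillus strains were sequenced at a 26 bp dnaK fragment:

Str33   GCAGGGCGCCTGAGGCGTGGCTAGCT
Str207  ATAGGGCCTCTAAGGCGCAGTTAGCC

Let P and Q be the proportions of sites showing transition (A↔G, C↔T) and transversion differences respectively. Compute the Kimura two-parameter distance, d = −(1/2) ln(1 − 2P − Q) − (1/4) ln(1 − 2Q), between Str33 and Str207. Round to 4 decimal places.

0.5504

Differing sites — 1:G/A (Ti); 2:C/T (Ti); 8:G/C (Tv); 9:C/T (Ti); 12:G/A (Ti); 18:T/C (Ti); 19:G/A (Ti); 21:C/T (Ti); 26:T/C (Ti).
Of the 9 differences, 8 transitions and 1 transversion over 26 sites: P = 8/26 = 0.307692, Q = 1/26 = 0.038462.
d = −0.5·ln(0.346154) − 0.25·ln(0.923076) = −0.5·(-1.060872) − 0.25·(-0.080044) = 0.5504.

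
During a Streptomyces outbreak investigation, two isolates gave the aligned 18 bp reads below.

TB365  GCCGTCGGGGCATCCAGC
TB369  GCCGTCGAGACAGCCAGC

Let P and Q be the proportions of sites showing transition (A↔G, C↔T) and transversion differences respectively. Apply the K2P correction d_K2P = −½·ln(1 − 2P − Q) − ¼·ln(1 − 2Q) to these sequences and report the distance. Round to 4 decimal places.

0.1922

Differing sites — 8:G/A (Ti); 10:G/A (Ti); 13:T/G (Tv).
Of the 3 differences, 2 transitions and 1 transversion over 18 sites: P = 2/18 = 0.111111, Q = 1/18 = 0.055556.
d = −0.5·ln(0.722222) − 0.25·ln(0.888888) = −0.5·(-0.325423) − 0.25·(-0.117784) = 0.1922.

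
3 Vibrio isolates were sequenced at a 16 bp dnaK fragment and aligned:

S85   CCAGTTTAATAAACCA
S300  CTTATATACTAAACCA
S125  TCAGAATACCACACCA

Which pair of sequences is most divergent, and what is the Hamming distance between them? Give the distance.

7

Pairwise Hamming distances:
  S85 vs S300: 5
  S85 vs S125: 6
  S300 vs S125: 7
The largest is 7, between S300 and S125.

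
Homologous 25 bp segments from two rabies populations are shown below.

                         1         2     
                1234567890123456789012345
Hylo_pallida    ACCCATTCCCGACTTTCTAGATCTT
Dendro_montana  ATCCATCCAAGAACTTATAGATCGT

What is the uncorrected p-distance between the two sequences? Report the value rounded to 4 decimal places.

The sequences differ at positions 2 (C/T), 7 (T/C), 9 (C/A), 10 (C/A), 13 (C/A), 14 (T/C), 17 (C/A), 24 (T/G).
There are 8 differences over 25 sites, so p = 8/25 = 0.3200.

0.3200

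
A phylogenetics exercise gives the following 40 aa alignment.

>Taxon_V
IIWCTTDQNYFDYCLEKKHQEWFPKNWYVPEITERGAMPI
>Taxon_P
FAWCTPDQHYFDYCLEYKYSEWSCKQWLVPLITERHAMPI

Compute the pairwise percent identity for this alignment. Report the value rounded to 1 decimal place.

The sequences differ at positions 1 (I/F), 2 (I/A), 6 (T/P), 9 (N/H), 17 (K/Y), 19 (H/Y), 20 (Q/S), 23 (F/S), 24 (P/C), 26 (N/Q), 28 (Y/L), 31 (E/L), 36 (G/H).
27 of the 40 sites match, so the percent identity is 27/40 × 100 = 67.5%.

67.5%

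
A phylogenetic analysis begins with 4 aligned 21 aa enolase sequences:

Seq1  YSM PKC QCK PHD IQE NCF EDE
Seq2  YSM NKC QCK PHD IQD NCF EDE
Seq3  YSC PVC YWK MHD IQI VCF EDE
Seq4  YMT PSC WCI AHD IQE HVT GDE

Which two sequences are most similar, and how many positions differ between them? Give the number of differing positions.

2

Pairwise Hamming distances:
  Seq1 vs Seq2: 2
  Seq1 vs Seq3: 7
  Seq1 vs Seq4: 10
  Seq2 vs Seq3: 8
  Seq2 vs Seq4: 12
  Seq3 vs Seq4: 12
The smallest is 2, between Seq1 and Seq2.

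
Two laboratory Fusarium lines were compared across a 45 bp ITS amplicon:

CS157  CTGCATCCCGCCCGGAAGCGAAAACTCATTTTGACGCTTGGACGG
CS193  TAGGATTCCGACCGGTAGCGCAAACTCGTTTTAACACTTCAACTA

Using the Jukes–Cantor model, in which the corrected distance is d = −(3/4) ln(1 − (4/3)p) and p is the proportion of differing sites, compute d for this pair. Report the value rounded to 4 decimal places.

0.4019

Differing sites — 1:C/T; 2:T/A; 4:C/G; 7:C/T; 11:C/A; 16:A/T; 21:A/C; 28:A/G; 33:G/A; 36:G/A; 40:G/C; 41:G/A; 44:G/T; 45:G/A.
p = 14/45 = 0.311111.
d = −0.75 · ln(1 − (4/3)·0.311111) = −0.75 · ln(0.585185) = −0.75 · (-0.535827) = 0.4019.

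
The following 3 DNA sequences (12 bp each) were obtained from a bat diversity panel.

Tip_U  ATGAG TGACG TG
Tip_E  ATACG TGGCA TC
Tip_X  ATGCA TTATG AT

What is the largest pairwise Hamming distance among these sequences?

Pairwise Hamming distances:
  Tip_U vs Tip_E: 5
  Tip_U vs Tip_X: 6
  Tip_E vs Tip_X: 8
The largest is 8, between Tip_E and Tip_X.

8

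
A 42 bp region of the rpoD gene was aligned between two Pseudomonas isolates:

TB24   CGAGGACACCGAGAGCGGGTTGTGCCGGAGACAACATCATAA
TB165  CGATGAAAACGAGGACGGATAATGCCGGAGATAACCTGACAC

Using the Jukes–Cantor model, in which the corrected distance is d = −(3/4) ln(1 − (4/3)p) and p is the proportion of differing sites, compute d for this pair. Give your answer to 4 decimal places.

0.3992

Mismatches occur at site 4 (G→T), site 7 (C→A), site 9 (C→A), site 14 (A→G), site 15 (G→A), site 19 (G→A), site 21 (T→A), site 22 (G→A), site 32 (C→T), site 36 (A→C), site 38 (C→G), site 40 (T→C), site 42 (A→C).
p = 13/42 = 0.309524.
d = −0.75 · ln(1 − (4/3)·0.309524) = −0.75 · ln(0.587301) = −0.75 · (-0.532218) = 0.3992.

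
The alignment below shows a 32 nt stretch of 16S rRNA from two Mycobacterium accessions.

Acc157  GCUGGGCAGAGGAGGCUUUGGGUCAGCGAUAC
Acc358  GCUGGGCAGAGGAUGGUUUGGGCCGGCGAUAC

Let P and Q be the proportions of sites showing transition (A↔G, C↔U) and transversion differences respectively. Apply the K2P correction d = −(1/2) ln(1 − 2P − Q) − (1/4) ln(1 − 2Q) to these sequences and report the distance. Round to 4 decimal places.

The sequences differ at positions 14 (G/U, transversion), 16 (C/G, transversion), 23 (U/C, transition), 25 (A/G, transition).
Of the 4 differences, 2 transitions and 2 transversions over 32 sites: P = 2/32 = 0.062500, Q = 2/32 = 0.062500.
d = −0.5·ln(0.812500) − 0.25·ln(0.875000) = −0.5·(-0.207639) − 0.25·(-0.133531) = 0.1372.

0.1372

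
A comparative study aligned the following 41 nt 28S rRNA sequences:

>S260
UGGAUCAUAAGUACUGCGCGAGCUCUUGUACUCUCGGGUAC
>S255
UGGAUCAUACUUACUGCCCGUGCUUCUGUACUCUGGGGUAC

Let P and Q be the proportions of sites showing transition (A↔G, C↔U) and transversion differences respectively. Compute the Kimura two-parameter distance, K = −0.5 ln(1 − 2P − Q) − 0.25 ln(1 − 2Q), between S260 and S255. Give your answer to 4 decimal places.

Mismatches occur at site 10 (A/C, transversion), site 11 (G/U, transversion), site 18 (G/C, transversion), site 21 (A/U, transversion), site 25 (C/U, transition), site 26 (U/C, transition), site 35 (C/G, transversion).
Of the 7 differences, 2 transitions and 5 transversions over 41 sites: P = 2/41 = 0.048780, Q = 5/41 = 0.121951.
d = −0.5·ln(0.780489) − 0.25·ln(0.756098) = −0.5·(-0.247835) − 0.25·(-0.279584) = 0.1938.

0.1938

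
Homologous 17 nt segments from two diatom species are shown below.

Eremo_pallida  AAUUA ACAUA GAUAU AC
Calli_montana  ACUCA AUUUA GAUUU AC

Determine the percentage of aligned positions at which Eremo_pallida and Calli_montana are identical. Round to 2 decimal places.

70.59%

Differing sites — 2:A/C; 4:U/C; 7:C/U; 8:A/U; 14:A/U.
12 of the 17 sites match, so the percent identity is 12/17 × 100 = 70.59%.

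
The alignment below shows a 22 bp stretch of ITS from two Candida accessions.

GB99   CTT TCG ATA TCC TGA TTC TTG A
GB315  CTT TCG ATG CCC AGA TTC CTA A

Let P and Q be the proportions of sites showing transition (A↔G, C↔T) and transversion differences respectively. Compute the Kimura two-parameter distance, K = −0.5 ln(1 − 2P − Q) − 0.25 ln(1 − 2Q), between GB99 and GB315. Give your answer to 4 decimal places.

The sequences differ at positions 9 (A/G, transition), 10 (T/C, transition), 13 (T/A, transversion), 19 (T/C, transition), 21 (G/A, transition).
Of the 5 differences, 4 transitions and 1 transversion over 22 sites: P = 4/22 = 0.181818, Q = 1/22 = 0.045455.
d = −0.5·ln(0.590909) − 0.25·ln(0.909090) = −0.5·(-0.526093) − 0.25·(-0.095311) = 0.2869.

0.2869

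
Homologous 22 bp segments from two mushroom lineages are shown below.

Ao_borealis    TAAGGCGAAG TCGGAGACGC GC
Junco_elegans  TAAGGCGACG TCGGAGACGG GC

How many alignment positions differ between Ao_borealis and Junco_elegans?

Differing sites — 9:A/C; 20:C/G.
That gives 2 mismatches out of 22 aligned sites, so the Hamming distance is 2.

2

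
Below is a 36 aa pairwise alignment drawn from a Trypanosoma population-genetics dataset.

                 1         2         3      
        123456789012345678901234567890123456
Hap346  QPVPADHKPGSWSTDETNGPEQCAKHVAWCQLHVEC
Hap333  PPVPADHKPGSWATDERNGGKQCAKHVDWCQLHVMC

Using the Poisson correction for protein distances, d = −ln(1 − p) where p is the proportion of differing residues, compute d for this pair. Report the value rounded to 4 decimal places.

Mismatches occur at site 1 (Q/P), site 13 (S/A), site 17 (T/R), site 20 (P/G), site 21 (E/K), site 28 (A/D), site 35 (E/M).
p = 7/36 = 0.194444.
d = −ln(1 − 0.194444) = −ln(0.805556) = 0.2162.

0.2162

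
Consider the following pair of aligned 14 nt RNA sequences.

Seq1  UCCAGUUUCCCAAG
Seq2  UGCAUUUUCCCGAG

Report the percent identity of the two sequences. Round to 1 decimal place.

78.6%

Differing sites — 2:C/G; 5:G/U; 12:A/G.
11 of the 14 sites match, so the percent identity is 11/14 × 100 = 78.6%.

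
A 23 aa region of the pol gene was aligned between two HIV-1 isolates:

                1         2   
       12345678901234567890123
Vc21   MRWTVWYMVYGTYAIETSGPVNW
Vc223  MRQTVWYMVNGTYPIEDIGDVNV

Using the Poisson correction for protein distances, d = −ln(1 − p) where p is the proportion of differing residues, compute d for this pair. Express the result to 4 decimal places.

Differing sites — 3:W/Q; 10:Y/N; 14:A/P; 17:T/D; 18:S/I; 20:P/D; 23:W/V.
p = 7/23 = 0.304348.
d = −ln(1 − 0.304348) = −ln(0.695652) = 0.3629.

0.3629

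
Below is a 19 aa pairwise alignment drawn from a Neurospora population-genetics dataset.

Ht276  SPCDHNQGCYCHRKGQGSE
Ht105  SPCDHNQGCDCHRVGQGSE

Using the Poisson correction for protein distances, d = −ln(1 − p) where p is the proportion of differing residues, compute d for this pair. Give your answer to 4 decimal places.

0.1112

The sequences differ at positions 10 (Y/D), 14 (K/V).
p = 2/19 = 0.105263.
d = −ln(1 − 0.105263) = −ln(0.894737) = 0.1112.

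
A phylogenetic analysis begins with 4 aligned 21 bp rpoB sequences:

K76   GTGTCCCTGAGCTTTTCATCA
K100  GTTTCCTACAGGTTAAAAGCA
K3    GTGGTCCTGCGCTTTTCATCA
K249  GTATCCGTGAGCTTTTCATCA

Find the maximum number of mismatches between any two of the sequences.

12

Pairwise Hamming distances:
  K76 vs K100: 9
  K76 vs K3: 3
  K76 vs K249: 2
  K100 vs K3: 12
  K100 vs K249: 9
  K3 vs K249: 5
The largest is 12, between K100 and K3.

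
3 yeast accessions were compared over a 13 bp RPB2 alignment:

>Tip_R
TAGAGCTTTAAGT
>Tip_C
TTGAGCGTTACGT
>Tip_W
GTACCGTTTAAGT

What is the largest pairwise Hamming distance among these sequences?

7

Pairwise Hamming distances:
  Tip_R vs Tip_C: 3
  Tip_R vs Tip_W: 6
  Tip_C vs Tip_W: 7
The largest is 7, between Tip_C and Tip_W.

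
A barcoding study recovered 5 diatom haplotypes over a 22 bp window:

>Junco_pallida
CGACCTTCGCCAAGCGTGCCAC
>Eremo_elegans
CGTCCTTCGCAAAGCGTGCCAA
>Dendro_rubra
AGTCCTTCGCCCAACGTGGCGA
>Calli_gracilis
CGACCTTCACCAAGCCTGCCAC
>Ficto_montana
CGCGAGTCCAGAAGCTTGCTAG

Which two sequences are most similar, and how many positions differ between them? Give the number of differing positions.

2

Pairwise Hamming distances:
  Junco_pallida vs Eremo_elegans: 3
  Junco_pallida vs Dendro_rubra: 7
  Junco_pallida vs Calli_gracilis: 2
  Junco_pallida vs Ficto_montana: 10
  Eremo_elegans vs Dendro_rubra: 6
  Eremo_elegans vs Calli_gracilis: 5
  Eremo_elegans vs Ficto_montana: 10
  Dendro_rubra vs Calli_gracilis: 9
  Dendro_rubra vs Ficto_montana: 15
  Calli_gracilis vs Ficto_montana: 10
The smallest is 2, between Junco_pallida and Calli_gracilis.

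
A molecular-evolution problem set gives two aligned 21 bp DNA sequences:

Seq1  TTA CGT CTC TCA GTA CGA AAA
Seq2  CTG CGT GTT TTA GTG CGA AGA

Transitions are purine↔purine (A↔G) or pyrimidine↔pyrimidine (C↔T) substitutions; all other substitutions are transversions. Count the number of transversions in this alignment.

1

The sequences differ at positions 1 (T/C, transition), 3 (A/G, transition), 7 (C/G, transversion), 9 (C/T, transition), 11 (C/T, transition), 15 (A/G, transition), 20 (A/G, transition).
Of the 7 differences, 6 transitions and 1 transversion, so the answer is 1.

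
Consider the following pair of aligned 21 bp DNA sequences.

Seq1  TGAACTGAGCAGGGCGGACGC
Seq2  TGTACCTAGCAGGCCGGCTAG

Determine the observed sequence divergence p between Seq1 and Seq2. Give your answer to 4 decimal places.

Mismatches occur at site 3 (A/T), site 6 (T/C), site 7 (G/T), site 14 (G/C), site 18 (A/C), site 19 (C/T), site 20 (G/A), site 21 (C/G).
There are 8 differences over 21 sites, so p = 8/21 = 0.3810.

0.3810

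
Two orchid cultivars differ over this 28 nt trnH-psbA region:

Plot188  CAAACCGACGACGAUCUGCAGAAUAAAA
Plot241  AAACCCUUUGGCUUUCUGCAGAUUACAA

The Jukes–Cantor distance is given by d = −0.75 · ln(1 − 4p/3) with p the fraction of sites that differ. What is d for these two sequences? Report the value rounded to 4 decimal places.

0.4850

Differing sites — 1:C/A; 4:A/C; 7:G/U; 8:A/U; 9:C/U; 11:A/G; 13:G/U; 14:A/U; 23:A/U; 26:A/C.
p = 10/28 = 0.357143.
d = −0.75 · ln(1 − (4/3)·0.357143) = −0.75 · ln(0.523809) = −0.75 · (-0.646628) = 0.4850.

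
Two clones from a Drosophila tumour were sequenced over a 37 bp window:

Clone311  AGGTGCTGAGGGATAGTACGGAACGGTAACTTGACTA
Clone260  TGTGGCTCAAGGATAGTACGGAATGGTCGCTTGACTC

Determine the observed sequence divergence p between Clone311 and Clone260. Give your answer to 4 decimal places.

Differing sites — 1:A/T; 3:G/T; 4:T/G; 8:G/C; 10:G/A; 24:C/T; 28:A/C; 29:A/G; 37:A/C.
There are 9 differences over 37 sites, so p = 9/37 = 0.2432.

0.2432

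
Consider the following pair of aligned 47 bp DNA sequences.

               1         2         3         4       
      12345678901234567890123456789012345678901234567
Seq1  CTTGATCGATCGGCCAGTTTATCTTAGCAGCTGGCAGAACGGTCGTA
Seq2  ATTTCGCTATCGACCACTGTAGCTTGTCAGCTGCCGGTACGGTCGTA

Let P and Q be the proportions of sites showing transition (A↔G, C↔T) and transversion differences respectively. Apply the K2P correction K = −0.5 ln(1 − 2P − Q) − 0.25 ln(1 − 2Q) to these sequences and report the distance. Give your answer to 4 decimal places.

0.3823

Mismatches occur at site 1 (C/A, transversion), site 4 (G/T, transversion), site 5 (A/C, transversion), site 6 (T/G, transversion), site 8 (G/T, transversion), site 13 (G/A, transition), site 17 (G/C, transversion), site 19 (T/G, transversion), site 22 (T/G, transversion), site 26 (A/G, transition), site 27 (G/T, transversion), site 34 (G/C, transversion), site 36 (A/G, transition), site 38 (A/T, transversion).
Of the 14 differences, 3 transitions and 11 transversions over 47 sites: P = 3/47 = 0.063830, Q = 11/47 = 0.234043.
d = −0.5·ln(0.638297) − 0.25·ln(0.531914) = −0.5·(-0.448952) − 0.25·(-0.631273) = 0.3823.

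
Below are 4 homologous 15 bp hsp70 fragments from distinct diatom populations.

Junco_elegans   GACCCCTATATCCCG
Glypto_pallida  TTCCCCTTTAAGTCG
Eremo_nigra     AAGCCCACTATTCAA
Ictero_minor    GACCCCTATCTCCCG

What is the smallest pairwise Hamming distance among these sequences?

Pairwise Hamming distances:
  Junco_elegans vs Glypto_pallida: 6
  Junco_elegans vs Eremo_nigra: 7
  Junco_elegans vs Ictero_minor: 1
  Glypto_pallida vs Eremo_nigra: 10
  Glypto_pallida vs Ictero_minor: 7
  Eremo_nigra vs Ictero_minor: 8
The smallest is 1, between Junco_elegans and Ictero_minor.

1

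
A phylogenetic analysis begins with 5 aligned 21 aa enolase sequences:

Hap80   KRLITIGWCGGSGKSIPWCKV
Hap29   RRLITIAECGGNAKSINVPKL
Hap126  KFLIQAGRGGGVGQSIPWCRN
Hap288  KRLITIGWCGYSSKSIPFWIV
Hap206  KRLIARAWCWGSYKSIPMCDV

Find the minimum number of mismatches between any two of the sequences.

Pairwise Hamming distances:
  Hap80 vs Hap29: 9
  Hap80 vs Hap126: 9
  Hap80 vs Hap288: 5
  Hap80 vs Hap206: 7
  Hap29 vs Hap126: 15
  Hap29 vs Hap288: 11
  Hap29 vs Hap206: 12
  Hap126 vs Hap288: 13
  Hap126 vs Hap206: 13
  Hap288 vs Hap206: 9
The smallest is 5, between Hap80 and Hap288.

5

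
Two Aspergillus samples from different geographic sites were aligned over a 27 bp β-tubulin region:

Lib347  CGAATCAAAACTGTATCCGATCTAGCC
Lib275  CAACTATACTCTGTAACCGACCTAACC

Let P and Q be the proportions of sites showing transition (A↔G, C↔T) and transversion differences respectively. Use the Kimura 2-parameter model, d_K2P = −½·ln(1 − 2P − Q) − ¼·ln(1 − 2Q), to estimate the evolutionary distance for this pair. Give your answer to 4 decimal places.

The sequences differ at positions 2 (G/A, transition), 4 (A/C, transversion), 6 (C/A, transversion), 7 (A/T, transversion), 9 (A/C, transversion), 10 (A/T, transversion), 16 (T/A, transversion), 21 (T/C, transition), 25 (G/A, transition).
Of the 9 differences, 3 transitions and 6 transversions over 27 sites: P = 3/27 = 0.111111, Q = 6/27 = 0.222222.
d = −0.5·ln(0.555556) − 0.25·ln(0.555556) = −0.5·(-0.587786) − 0.25·(-0.587786) = 0.4408.

0.4408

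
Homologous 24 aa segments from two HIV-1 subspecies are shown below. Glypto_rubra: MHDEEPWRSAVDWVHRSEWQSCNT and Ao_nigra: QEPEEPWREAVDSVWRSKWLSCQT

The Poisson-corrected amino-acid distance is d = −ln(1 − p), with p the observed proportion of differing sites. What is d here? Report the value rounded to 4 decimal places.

0.4700

The sequences differ at positions 1 (M/Q), 2 (H/E), 3 (D/P), 9 (S/E), 13 (W/S), 15 (H/W), 18 (E/K), 20 (Q/L), 23 (N/Q).
p = 9/24 = 0.375000.
d = −ln(1 − 0.375000) = −ln(0.625000) = 0.4700.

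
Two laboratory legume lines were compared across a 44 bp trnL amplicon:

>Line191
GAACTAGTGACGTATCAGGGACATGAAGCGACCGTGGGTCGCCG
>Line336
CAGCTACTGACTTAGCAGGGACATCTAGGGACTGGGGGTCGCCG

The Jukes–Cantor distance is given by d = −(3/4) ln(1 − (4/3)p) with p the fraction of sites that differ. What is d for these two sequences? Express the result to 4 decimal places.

Differing sites — 1:G/C; 3:A/G; 7:G/C; 12:G/T; 15:T/G; 25:G/C; 26:A/T; 29:C/G; 33:C/T; 35:T/G.
p = 10/44 = 0.227273.
d = −0.75 · ln(1 − (4/3)·0.227273) = −0.75 · ln(0.696969) = −0.75 · (-0.361014) = 0.2708.

0.2708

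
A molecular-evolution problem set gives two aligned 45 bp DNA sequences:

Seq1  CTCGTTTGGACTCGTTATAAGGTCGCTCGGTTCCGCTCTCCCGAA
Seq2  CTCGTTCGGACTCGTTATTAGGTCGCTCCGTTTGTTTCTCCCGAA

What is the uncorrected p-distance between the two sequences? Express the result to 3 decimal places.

Differing sites — 7:T/C; 19:A/T; 29:G/C; 33:C/T; 34:C/G; 35:G/T; 36:C/T.
There are 7 differences over 45 sites, so p = 7/45 = 0.156.

0.156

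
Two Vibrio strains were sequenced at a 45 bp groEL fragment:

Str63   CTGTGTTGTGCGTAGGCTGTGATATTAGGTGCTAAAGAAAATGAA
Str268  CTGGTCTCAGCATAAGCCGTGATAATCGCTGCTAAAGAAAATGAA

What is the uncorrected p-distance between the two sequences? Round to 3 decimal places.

0.244

Mismatches occur at site 4 (T↔G), site 5 (G↔T), site 6 (T↔C), site 8 (G↔C), site 9 (T↔A), site 12 (G↔A), site 15 (G↔A), site 18 (T↔C), site 25 (T↔A), site 27 (A↔C), site 29 (G↔C).
There are 11 differences over 45 sites, so p = 11/45 = 0.244.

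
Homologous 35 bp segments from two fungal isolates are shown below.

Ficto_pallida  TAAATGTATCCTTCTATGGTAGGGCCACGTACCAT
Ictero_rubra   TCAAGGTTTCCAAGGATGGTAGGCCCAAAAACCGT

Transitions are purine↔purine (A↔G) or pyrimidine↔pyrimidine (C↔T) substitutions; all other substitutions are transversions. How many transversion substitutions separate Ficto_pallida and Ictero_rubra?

Differing sites — 2:A/C (Tv); 5:T/G (Tv); 8:A/T (Tv); 12:T/A (Tv); 13:T/A (Tv); 14:C/G (Tv); 15:T/G (Tv); 24:G/C (Tv); 28:C/A (Tv); 29:G/A (Ti); 30:T/A (Tv); 34:A/G (Ti).
Of the 12 differences, 2 transitions and 10 transversions, so the answer is 10.

10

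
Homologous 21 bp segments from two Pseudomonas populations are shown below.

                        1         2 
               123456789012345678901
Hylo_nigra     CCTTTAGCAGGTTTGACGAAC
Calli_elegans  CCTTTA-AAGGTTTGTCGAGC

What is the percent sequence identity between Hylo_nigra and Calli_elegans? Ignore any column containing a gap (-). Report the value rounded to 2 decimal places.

85.00%

Excluding the 1 gap column leaves 20 comparable sites.
The sequences differ at positions 8 (C/A), 16 (A/T), 20 (A/G).
17 of the 20 comparable sites match, so the percent identity is 17/20 × 100 = 85.00%.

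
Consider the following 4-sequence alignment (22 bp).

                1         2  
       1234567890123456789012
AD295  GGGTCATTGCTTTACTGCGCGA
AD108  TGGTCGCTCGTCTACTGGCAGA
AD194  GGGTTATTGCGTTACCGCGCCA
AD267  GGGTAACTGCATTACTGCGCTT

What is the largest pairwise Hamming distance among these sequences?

13

Pairwise Hamming distances:
  AD295 vs AD108: 9
  AD295 vs AD194: 4
  AD295 vs AD267: 5
  AD108 vs AD194: 13
  AD108 vs AD267: 12
  AD194 vs AD267: 6
The largest is 13, between AD108 and AD194.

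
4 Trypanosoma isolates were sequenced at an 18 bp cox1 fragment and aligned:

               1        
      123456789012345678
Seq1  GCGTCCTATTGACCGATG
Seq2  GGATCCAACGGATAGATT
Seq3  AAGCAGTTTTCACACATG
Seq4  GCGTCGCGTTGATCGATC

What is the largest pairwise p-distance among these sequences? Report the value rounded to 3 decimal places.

0.778

Pairwise Hamming distances:
  Seq1 vs Seq2: 8
  Seq1 vs Seq3: 9
  Seq1 vs Seq4: 5
  Seq2 vs Seq3: 14
  Seq2 vs Seq4: 9
  Seq3 vs Seq4: 11
The largest is 14 mismatches, between Seq2 and Seq3; p = 14/18 = 0.778.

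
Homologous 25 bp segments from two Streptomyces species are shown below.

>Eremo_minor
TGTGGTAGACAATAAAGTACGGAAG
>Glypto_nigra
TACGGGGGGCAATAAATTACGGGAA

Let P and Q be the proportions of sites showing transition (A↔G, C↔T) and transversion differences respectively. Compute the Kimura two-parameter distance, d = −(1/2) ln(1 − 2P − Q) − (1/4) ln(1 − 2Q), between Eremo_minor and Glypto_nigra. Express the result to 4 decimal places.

The sequences differ at positions 2 (G/A, transition), 3 (T/C, transition), 6 (T/G, transversion), 7 (A/G, transition), 9 (A/G, transition), 17 (G/T, transversion), 23 (A/G, transition), 25 (G/A, transition).
Of the 8 differences, 6 transitions and 2 transversions over 25 sites: P = 6/25 = 0.240000, Q = 2/25 = 0.080000.
d = −0.5·ln(0.440000) − 0.25·ln(0.840000) = −0.5·(-0.820981) − 0.25·(-0.174353) = 0.4541.

0.4541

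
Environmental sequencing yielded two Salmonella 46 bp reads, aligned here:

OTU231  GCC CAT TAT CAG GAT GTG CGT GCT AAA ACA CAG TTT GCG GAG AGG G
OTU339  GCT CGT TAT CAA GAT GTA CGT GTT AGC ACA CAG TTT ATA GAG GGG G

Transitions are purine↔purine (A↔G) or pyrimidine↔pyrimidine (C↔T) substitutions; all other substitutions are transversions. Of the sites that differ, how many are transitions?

10

Differing sites — 3:C/T (Ti); 5:A/G (Ti); 12:G/A (Ti); 18:G/A (Ti); 23:C/T (Ti); 26:A/G (Ti); 27:A/C (Tv); 37:G/A (Ti); 38:C/T (Ti); 39:G/A (Ti); 43:A/G (Ti).
Of the 11 differences, 10 transitions and 1 transversion, so the answer is 10.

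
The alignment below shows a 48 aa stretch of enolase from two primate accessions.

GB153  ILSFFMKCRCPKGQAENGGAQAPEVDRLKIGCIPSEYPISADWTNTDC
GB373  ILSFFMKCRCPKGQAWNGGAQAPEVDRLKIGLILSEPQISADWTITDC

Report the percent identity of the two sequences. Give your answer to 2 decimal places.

The sequences differ at positions 16 (E/W), 32 (C/L), 34 (P/L), 37 (Y/P), 38 (P/Q), 45 (N/I).
42 of the 48 sites match, so the percent identity is 42/48 × 100 = 87.50%.

87.50%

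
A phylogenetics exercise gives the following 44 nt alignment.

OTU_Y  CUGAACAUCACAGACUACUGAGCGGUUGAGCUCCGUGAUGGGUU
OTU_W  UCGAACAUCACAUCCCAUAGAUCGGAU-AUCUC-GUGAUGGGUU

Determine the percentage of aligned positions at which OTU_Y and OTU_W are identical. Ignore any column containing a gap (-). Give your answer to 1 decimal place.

Excluding the 2 gap columns leaves 42 comparable sites.
The sequences differ at positions 1 (C/U), 2 (U/C), 13 (G/U), 14 (A/C), 16 (U/C), 18 (C/U), 19 (U/A), 22 (G/U), 26 (U/A), 30 (G/U).
32 of the 42 comparable sites match, so the percent identity is 32/42 × 100 = 76.2%.

76.2%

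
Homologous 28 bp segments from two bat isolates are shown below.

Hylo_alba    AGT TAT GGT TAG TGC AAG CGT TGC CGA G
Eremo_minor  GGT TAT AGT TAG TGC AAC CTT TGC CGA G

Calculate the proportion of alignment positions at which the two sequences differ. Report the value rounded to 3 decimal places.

The sequences differ at positions 1 (A/G), 7 (G/A), 18 (G/C), 20 (G/T).
There are 4 differences over 28 sites, so p = 4/28 = 0.143.

0.143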